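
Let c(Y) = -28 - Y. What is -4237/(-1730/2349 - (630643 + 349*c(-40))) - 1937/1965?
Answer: -2868935572768/2930246806785 ≈ -0.97908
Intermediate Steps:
-4237/(-1730/2349 - (630643 + 349*c(-40))) - 1937/1965 = -4237/(-1730/2349 - (620871 + 13960)) - 1937/1965 = -4237/(-1730*1/2349 - 349/(1/((-28 + 40) + 1807))) - 1937*1/1965 = -4237/(-1730/2349 - 349/(1/(12 + 1807))) - 1937/1965 = -4237/(-1730/2349 - 349/(1/1819)) - 1937/1965 = -4237/(-1730/2349 - 349/1/1819) - 1937/1965 = -4237/(-1730/2349 - 349*1819) - 1937/1965 = -4237/(-1730/2349 - 634831) - 1937/1965 = -4237/(-1491219749/2349) - 1937/1965 = -4237*(-2349/1491219749) - 1937/1965 = 9952713/1491219749 - 1937/1965 = -2868935572768/2930246806785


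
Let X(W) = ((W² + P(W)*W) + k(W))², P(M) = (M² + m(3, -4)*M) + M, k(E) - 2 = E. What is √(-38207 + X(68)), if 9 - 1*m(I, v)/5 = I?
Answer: √213878462693 ≈ 4.6247e+5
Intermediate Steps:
k(E) = 2 + E
m(I, v) = 45 - 5*I
P(M) = M² + 31*M (P(M) = (M² + (45 - 5*3)*M) + M = (M² + (45 - 15)*M) + M = (M² + 30*M) + M = M² + 31*M)
X(W) = (2 + W + W² + W²*(31 + W))² (X(W) = ((W² + (W*(31 + W))*W) + (2 + W))² = ((W² + W²*(31 + W)) + (2 + W))² = (2 + W + W² + W²*(31 + W))²)
√(-38207 + X(68)) = √(-38207 + (2 + 68 + 68³ + 32*68²)²) = √(-38207 + (2 + 68 + 314432 + 32*4624)²) = √(-38207 + (2 + 68 + 314432 + 147968)²) = √(-38207 + 462470²) = √(-38207 + 213878500900) = √213878462693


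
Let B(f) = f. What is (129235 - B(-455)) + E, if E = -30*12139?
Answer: -234480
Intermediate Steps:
E = -364170
(129235 - B(-455)) + E = (129235 - 1*(-455)) - 364170 = (129235 + 455) - 364170 = 129690 - 364170 = -234480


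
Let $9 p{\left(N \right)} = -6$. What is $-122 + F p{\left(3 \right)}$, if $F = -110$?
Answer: $- \frac{146}{3} \approx -48.667$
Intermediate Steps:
$p{\left(N \right)} = - \frac{2}{3}$ ($p{\left(N \right)} = \frac{1}{9} \left(-6\right) = - \frac{2}{3}$)
$-122 + F p{\left(3 \right)} = -122 - - \frac{220}{3} = -122 + \frac{220}{3} = - \frac{146}{3}$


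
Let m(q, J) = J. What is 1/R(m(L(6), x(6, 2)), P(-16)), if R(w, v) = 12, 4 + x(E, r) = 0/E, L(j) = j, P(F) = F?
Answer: 1/12 ≈ 0.083333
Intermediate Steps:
x(E, r) = -4 (x(E, r) = -4 + 0/E = -4 + 0 = -4)
1/R(m(L(6), x(6, 2)), P(-16)) = 1/12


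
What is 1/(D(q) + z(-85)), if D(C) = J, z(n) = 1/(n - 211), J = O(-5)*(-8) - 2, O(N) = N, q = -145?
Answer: 296/11247 ≈ 0.026318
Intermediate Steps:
J = 38 (J = -5*(-8) - 2 = 40 - 2 = 38)
z(n) = 1/(-211 + n)
D(C) = 38
1/(D(q) + z(-85)) = 1/(38 + 1/(-211 - 85)) = 1/(38 + 1/(-296)) = 1/(38 - 1/296) = 1/(11247/296) = 296/11247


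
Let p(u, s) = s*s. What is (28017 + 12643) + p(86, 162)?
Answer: 66904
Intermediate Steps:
p(u, s) = s²
(28017 + 12643) + p(86, 162) = (28017 + 12643) + 162² = 40660 + 26244 = 66904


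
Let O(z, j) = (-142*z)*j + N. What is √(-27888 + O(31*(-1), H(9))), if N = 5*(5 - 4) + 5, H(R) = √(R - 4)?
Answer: √(-27878 + 4402*√5) ≈ 134.29*I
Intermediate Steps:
H(R) = √(-4 + R)
N = 10 (N = 5*1 + 5 = 5 + 5 = 10)
O(z, j) = 10 - 142*j*z (O(z, j) = (-142*z)*j + 10 = -142*j*z + 10 = 10 - 142*j*z)
√(-27888 + O(31*(-1), H(9))) = √(-27888 + (10 - 142*√(-4 + 9)*31*(-1))) = √(-27888 + (10 - 142*√5*(-31))) = √(-27888 + (10 + 4402*√5)) = √(-27878 + 4402*√5)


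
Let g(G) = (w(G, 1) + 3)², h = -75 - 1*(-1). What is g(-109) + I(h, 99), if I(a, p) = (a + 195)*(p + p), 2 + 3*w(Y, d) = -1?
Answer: 23962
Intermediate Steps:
h = -74 (h = -75 + 1 = -74)
w(Y, d) = -1 (w(Y, d) = -⅔ + (⅓)*(-1) = -⅔ - ⅓ = -1)
g(G) = 4 (g(G) = (-1 + 3)² = 2² = 4)
I(a, p) = 2*p*(195 + a) (I(a, p) = (195 + a)*(2*p) = 2*p*(195 + a))
g(-109) + I(h, 99) = 4 + 2*99*(195 - 74) = 4 + 2*99*121 = 4 + 23958 = 23962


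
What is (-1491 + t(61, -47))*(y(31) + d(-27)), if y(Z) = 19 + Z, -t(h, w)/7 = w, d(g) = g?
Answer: -26726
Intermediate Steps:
t(h, w) = -7*w
(-1491 + t(61, -47))*(y(31) + d(-27)) = (-1491 - 7*(-47))*((19 + 31) - 27) = (-1491 + 329)*(50 - 27) = -1162*23 = -26726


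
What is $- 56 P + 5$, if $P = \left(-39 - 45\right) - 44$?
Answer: $7173$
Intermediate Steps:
$P = -128$ ($P = -84 - 44 = -128$)
$- 56 P + 5 = \left(-56\right) \left(-128\right) + 5 = 7168 + 5 = 7173$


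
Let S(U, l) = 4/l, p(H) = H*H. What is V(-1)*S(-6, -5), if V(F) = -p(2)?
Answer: 16/5 ≈ 3.2000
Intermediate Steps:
p(H) = H²
V(F) = -4 (V(F) = -1*2² = -1*4 = -4)
V(-1)*S(-6, -5) = -16/(-5) = -16*(-1)/5 = -4*(-⅘) = 16/5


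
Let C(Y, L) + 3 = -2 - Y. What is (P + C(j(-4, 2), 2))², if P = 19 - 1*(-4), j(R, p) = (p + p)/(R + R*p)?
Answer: 3025/9 ≈ 336.11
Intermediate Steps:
j(R, p) = 2*p/(R + R*p) (j(R, p) = (2*p)/(R + R*p) = 2*p/(R + R*p))
C(Y, L) = -5 - Y (C(Y, L) = -3 + (-2 - Y) = -5 - Y)
P = 23 (P = 19 + 4 = 23)
(P + C(j(-4, 2), 2))² = (23 + (-5 - 2*2/((-4)*(1 + 2))))² = (23 + (-5 - 2*2*(-1)/(4*3)))² = (23 + (-5 - 1*(-⅓)))² = (23 + (-5 + ⅓))² = (23 - 14/3)² = (55/3)² = 3025/9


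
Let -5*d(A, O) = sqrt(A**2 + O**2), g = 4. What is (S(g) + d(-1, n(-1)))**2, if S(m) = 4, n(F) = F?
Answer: (20 - sqrt(2))**2/25 ≈ 13.817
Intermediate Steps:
d(A, O) = -sqrt(A**2 + O**2)/5
(S(g) + d(-1, n(-1)))**2 = (4 - sqrt((-1)**2 + (-1)**2)/5)**2 = (4 - sqrt(1 + 1)/5)**2 = (4 - sqrt(2)/5)**2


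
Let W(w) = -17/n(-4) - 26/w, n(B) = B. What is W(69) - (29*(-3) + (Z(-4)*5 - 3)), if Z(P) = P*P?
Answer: 3829/276 ≈ 13.873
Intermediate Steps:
Z(P) = P²
W(w) = 17/4 - 26/w (W(w) = -17/(-4) - 26/w = -17*(-¼) - 26/w = 17/4 - 26/w)
W(69) - (29*(-3) + (Z(-4)*5 - 3)) = (17/4 - 26/69) - (29*(-3) + ((-4)²*5 - 3)) = (17/4 - 26*1/69) - (-87 + (16*5 - 3)) = (17/4 - 26/69) - (-87 + (80 - 3)) = 1069/276 - (-87 + 77) = 1069/276 - 1*(-10) = 1069/276 + 10 = 3829/276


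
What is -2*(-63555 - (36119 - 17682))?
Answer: 163984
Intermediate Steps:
-2*(-63555 - (36119 - 17682)) = -2*(-63555 - 1*18437) = -2*(-63555 - 18437) = -2*(-81992) = 163984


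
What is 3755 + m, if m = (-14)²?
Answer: 3951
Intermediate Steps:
m = 196
3755 + m = 3755 + 196 = 3951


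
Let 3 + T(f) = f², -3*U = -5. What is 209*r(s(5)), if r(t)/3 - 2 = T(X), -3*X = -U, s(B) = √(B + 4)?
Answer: -11704/27 ≈ -433.48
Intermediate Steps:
U = 5/3 (U = -⅓*(-5) = 5/3 ≈ 1.6667)
s(B) = √(4 + B)
X = 5/9 (X = -(-1)*5/(3*3) = -⅓*(-5/3) = 5/9 ≈ 0.55556)
T(f) = -3 + f²
r(t) = -56/27 (r(t) = 6 + 3*(-3 + (5/9)²) = 6 + 3*(-3 + 25/81) = 6 + 3*(-218/81) = 6 - 218/27 = -56/27)
209*r(s(5)) = 209*(-56/27) = -11704/27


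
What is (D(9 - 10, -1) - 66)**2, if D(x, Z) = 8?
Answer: 3364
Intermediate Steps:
(D(9 - 10, -1) - 66)**2 = (8 - 66)**2 = (-58)**2 = 3364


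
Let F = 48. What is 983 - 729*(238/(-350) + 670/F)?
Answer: -1739381/200 ≈ -8696.9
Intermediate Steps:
983 - 729*(238/(-350) + 670/F) = 983 - 729*(238/(-350) + 670/48) = 983 - 729*(238*(-1/350) + 670*(1/48)) = 983 - 729*(-17/25 + 335/24) = 983 - 729*7967/600 = 983 - 1935981/200 = -1739381/200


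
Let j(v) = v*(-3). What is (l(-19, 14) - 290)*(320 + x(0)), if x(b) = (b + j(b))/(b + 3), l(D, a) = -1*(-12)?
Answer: -88960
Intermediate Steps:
l(D, a) = 12
j(v) = -3*v
x(b) = -2*b/(3 + b) (x(b) = (b - 3*b)/(b + 3) = (-2*b)/(3 + b) = -2*b/(3 + b))
(l(-19, 14) - 290)*(320 + x(0)) = (12 - 290)*(320 - 2*0/(3 + 0)) = -278*(320 - 2*0/3) = -278*(320 - 2*0*1/3) = -278*(320 + 0) = -278*320 = -88960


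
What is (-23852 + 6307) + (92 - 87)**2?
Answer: -17520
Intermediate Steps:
(-23852 + 6307) + (92 - 87)**2 = -17545 + 5**2 = -17545 + 25 = -17520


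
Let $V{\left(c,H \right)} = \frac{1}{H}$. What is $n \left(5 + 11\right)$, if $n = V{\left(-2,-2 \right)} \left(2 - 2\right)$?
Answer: $0$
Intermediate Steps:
$n = 0$ ($n = \frac{2 - 2}{-2} = \left(- \frac{1}{2}\right) 0 = 0$)
$n \left(5 + 11\right) = 0 \left(5 + 11\right) = 0 \cdot 16 = 0$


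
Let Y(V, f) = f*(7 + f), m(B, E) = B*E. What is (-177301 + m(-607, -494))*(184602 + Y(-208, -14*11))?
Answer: 25398712680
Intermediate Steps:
(-177301 + m(-607, -494))*(184602 + Y(-208, -14*11)) = (-177301 - 607*(-494))*(184602 + (-14*11)*(7 - 14*11)) = (-177301 + 299858)*(184602 - 154*(7 - 154)) = 122557*(184602 - 154*(-147)) = 122557*(184602 + 22638) = 122557*207240 = 25398712680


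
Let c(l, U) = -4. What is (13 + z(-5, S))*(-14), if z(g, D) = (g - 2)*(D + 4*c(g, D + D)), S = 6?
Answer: -1162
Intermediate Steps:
z(g, D) = (-16 + D)*(-2 + g) (z(g, D) = (g - 2)*(D + 4*(-4)) = (-2 + g)*(D - 16) = (-2 + g)*(-16 + D) = (-16 + D)*(-2 + g))
(13 + z(-5, S))*(-14) = (13 + (32 - 16*(-5) - 2*6 + 6*(-5)))*(-14) = (13 + (32 + 80 - 12 - 30))*(-14) = (13 + 70)*(-14) = 83*(-14) = -1162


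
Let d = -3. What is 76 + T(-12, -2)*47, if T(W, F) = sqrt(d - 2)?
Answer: 76 + 47*I*sqrt(5) ≈ 76.0 + 105.1*I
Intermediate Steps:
T(W, F) = I*sqrt(5) (T(W, F) = sqrt(-3 - 2) = sqrt(-5) = I*sqrt(5))
76 + T(-12, -2)*47 = 76 + (I*sqrt(5))*47 = 76 + 47*I*sqrt(5)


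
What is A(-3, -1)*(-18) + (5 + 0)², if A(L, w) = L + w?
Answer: 97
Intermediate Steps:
A(-3, -1)*(-18) + (5 + 0)² = (-3 - 1)*(-18) + (5 + 0)² = -4*(-18) + 5² = 72 + 25 = 97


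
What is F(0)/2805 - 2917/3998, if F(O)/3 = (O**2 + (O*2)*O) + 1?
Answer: -2723397/3738130 ≈ -0.72855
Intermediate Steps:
F(O) = 3 + 9*O**2 (F(O) = 3*((O**2 + (O*2)*O) + 1) = 3*((O**2 + (2*O)*O) + 1) = 3*((O**2 + 2*O**2) + 1) = 3*(3*O**2 + 1) = 3*(1 + 3*O**2) = 3 + 9*O**2)
F(0)/2805 - 2917/3998 = (3 + 9*0**2)/2805 - 2917/3998 = (3 + 9*0)*(1/2805) - 2917*1/3998 = (3 + 0)*(1/2805) - 2917/3998 = 3*(1/2805) - 2917/3998 = 1/935 - 2917/3998 = -2723397/3738130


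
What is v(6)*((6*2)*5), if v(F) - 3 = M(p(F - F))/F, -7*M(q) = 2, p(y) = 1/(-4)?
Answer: 1240/7 ≈ 177.14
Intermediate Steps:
p(y) = -¼
M(q) = -2/7 (M(q) = -⅐*2 = -2/7)
v(F) = 3 - 2/(7*F)
v(6)*((6*2)*5) = (3 - 2/7/6)*((6*2)*5) = (3 - 2/7*⅙)*(12*5) = (3 - 1/21)*60 = (62/21)*60 = 1240/7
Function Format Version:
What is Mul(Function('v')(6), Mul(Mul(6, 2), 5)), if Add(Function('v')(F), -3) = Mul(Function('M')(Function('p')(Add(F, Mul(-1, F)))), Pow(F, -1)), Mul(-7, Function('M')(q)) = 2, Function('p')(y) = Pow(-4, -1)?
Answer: Rational(1240, 7) ≈ 177.14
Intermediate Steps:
Function('p')(y) = Rational(-1, 4)
Function('M')(q) = Rational(-2, 7) (Function('M')(q) = Mul(Rational(-1, 7), 2) = Rational(-2, 7))
Function('v')(F) = Add(3, Mul(Rational(-2, 7), Pow(F, -1)))
Mul(Function('v')(6), Mul(Mul(6, 2), 5)) = Mul(Add(3, Mul(Rational(-2, 7), Pow(6, -1))), Mul(Mul(6, 2), 5)) = Mul(Add(3, Mul(Rational(-2, 7), Rational(1, 6))), Mul(12, 5)) = Mul(Add(3, Rational(-1, 21)), 60) = Mul(Rational(62, 21), 60) = Rational(1240, 7)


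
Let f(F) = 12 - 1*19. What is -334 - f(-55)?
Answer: -327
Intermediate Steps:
f(F) = -7 (f(F) = 12 - 19 = -7)
-334 - f(-55) = -334 - 1*(-7) = -334 + 7 = -327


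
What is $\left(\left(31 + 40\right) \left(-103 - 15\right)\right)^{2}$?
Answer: $70190884$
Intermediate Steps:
$\left(\left(31 + 40\right) \left(-103 - 15\right)\right)^{2} = \left(71 \left(-118\right)\right)^{2} = \left(-8378\right)^{2} = 70190884$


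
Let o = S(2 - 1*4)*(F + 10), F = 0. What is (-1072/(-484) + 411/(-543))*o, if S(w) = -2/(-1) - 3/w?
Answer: 1117585/21901 ≈ 51.029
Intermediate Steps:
S(w) = 2 - 3/w (S(w) = -2*(-1) - 3/w = 2 - 3/w)
o = 35 (o = (2 - 3/(2 - 1*4))*(0 + 10) = (2 - 3/(2 - 4))*10 = (2 - 3/(-2))*10 = (2 - 3*(-1/2))*10 = (2 + 3/2)*10 = (7/2)*10 = 35)
(-1072/(-484) + 411/(-543))*o = (-1072/(-484) + 411/(-543))*35 = (-1072*(-1/484) + 411*(-1/543))*35 = (268/121 - 137/181)*35 = (31931/21901)*35 = 1117585/21901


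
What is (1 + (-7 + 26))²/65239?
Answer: 400/65239 ≈ 0.0061313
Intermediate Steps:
(1 + (-7 + 26))²/65239 = (1 + 19)²*(1/65239) = 20²*(1/65239) = 400*(1/65239) = 400/65239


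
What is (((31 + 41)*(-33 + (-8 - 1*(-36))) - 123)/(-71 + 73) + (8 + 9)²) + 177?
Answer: 449/2 ≈ 224.50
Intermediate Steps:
(((31 + 41)*(-33 + (-8 - 1*(-36))) - 123)/(-71 + 73) + (8 + 9)²) + 177 = ((72*(-33 + (-8 + 36)) - 123)/2 + 17²) + 177 = ((72*(-33 + 28) - 123)*(½) + 289) + 177 = ((72*(-5) - 123)*(½) + 289) + 177 = ((-360 - 123)*(½) + 289) + 177 = (-483*½ + 289) + 177 = (-483/2 + 289) + 177 = 95/2 + 177 = 449/2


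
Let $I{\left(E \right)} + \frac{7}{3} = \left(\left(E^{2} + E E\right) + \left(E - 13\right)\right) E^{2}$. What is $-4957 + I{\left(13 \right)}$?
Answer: $\frac{156488}{3} \approx 52163.0$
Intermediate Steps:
$I{\left(E \right)} = - \frac{7}{3} + E^{2} \left(-13 + E + 2 E^{2}\right)$ ($I{\left(E \right)} = - \frac{7}{3} + \left(\left(E^{2} + E E\right) + \left(E - 13\right)\right) E^{2} = - \frac{7}{3} + \left(\left(E^{2} + E^{2}\right) + \left(-13 + E\right)\right) E^{2} = - \frac{7}{3} + \left(2 E^{2} + \left(-13 + E\right)\right) E^{2} = - \frac{7}{3} + \left(-13 + E + 2 E^{2}\right) E^{2} = - \frac{7}{3} + E^{2} \left(-13 + E + 2 E^{2}\right)$)
$-4957 + I{\left(13 \right)} = -4957 + \left(- \frac{7}{3} + 13^{3} - 13 \cdot 13^{2} + 2 \cdot 13^{4}\right) = -4957 + \left(- \frac{7}{3} + 2197 - 2197 + 2 \cdot 28561\right) = -4957 + \left(- \frac{7}{3} + 2197 - 2197 + 57122\right) = -4957 + \frac{171359}{3} = \frac{156488}{3}$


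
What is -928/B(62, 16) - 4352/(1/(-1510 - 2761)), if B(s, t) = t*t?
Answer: 148699107/8 ≈ 1.8587e+7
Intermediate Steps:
B(s, t) = t²
-928/B(62, 16) - 4352/(1/(-1510 - 2761)) = -928/(16²) - 4352/(1/(-1510 - 2761)) = -928/256 - 4352/(1/(-4271)) = -928*1/256 - 4352/(-1/4271) = -29/8 - 4352*(-4271) = -29/8 + 18587392 = 148699107/8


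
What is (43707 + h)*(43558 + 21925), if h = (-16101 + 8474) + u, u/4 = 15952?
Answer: 6540965904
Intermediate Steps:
u = 63808 (u = 4*15952 = 63808)
h = 56181 (h = (-16101 + 8474) + 63808 = -7627 + 63808 = 56181)
(43707 + h)*(43558 + 21925) = (43707 + 56181)*(43558 + 21925) = 99888*65483 = 6540965904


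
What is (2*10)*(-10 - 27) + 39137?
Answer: 38397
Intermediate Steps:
(2*10)*(-10 - 27) + 39137 = 20*(-37) + 39137 = -740 + 39137 = 38397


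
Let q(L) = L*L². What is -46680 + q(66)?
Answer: 240816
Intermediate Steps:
q(L) = L³
-46680 + q(66) = -46680 + 66³ = -46680 + 287496 = 240816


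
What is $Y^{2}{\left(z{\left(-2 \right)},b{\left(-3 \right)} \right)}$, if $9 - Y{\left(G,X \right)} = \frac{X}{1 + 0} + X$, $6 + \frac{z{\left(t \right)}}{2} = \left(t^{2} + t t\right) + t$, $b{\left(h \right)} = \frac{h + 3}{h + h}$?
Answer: $81$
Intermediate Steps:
$b{\left(h \right)} = \frac{3 + h}{2 h}$
$z{\left(t \right)} = -12 + 2 t + 4 t^{2}$ ($z{\left(t \right)} = -12 + 2 \left(\left(t^{2} + t t\right) + t\right) = -12 + 2 \left(\left(t^{2} + t^{2}\right) + t\right) = -12 + 2 \left(2 t^{2} + t\right) = -12 + 2 \left(t + 2 t^{2}\right) = -12 + \left(2 t + 4 t^{2}\right) = -12 + 2 t + 4 t^{2}$)
$Y{\left(G,X \right)} = 9 - 2 X$ ($Y{\left(G,X \right)} = 9 - \left(\frac{X}{1 + 0} + X\right) = 9 - \left(\frac{X}{1} + X\right) = 9 - \left(1 X + X\right) = 9 - \left(X + X\right) = 9 - 2 X$)
$Y^{2}{\left(z{\left(-2 \right)},b{\left(-3 \right)} \right)} = \left(9 - 2 \frac{3 - 3}{2 \left(-3\right)}\right)^{2} = \left(9 - 2 \cdot \frac{1}{2} \left(- \frac{1}{3}\right) 0\right)^{2} = \left(9 - 0\right)^{2} = \left(9 + 0\right)^{2} = 9^{2} = 81$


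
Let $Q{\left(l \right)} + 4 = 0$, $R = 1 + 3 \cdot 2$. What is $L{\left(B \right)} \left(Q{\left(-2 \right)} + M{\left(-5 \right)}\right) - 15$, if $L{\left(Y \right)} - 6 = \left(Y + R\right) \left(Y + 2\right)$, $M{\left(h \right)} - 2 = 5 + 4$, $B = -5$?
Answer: $-15$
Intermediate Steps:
$R = 7$ ($R = 1 + 6 = 7$)
$M{\left(h \right)} = 11$ ($M{\left(h \right)} = 2 + \left(5 + 4\right) = 2 + 9 = 11$)
$Q{\left(l \right)} = -4$ ($Q{\left(l \right)} = -4 + 0 = -4$)
$L{\left(Y \right)} = 6 + \left(2 + Y\right) \left(7 + Y\right)$ ($L{\left(Y \right)} = 6 + \left(Y + 7\right) \left(Y + 2\right) = 6 + \left(7 + Y\right) \left(2 + Y\right) = 6 + \left(2 + Y\right) \left(7 + Y\right)$)
$L{\left(B \right)} \left(Q{\left(-2 \right)} + M{\left(-5 \right)}\right) - 15 = \left(20 + \left(-5\right)^{2} + 9 \left(-5\right)\right) \left(-4 + 11\right) - 15 = \left(20 + 25 - 45\right) 7 - 15 = 0 \cdot 7 - 15 = 0 - 15 = -15$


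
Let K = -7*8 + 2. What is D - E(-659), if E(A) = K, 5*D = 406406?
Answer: 406676/5 ≈ 81335.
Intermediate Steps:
K = -54 (K = -56 + 2 = -54)
D = 406406/5 (D = (⅕)*406406 = 406406/5 ≈ 81281.)
E(A) = -54
D - E(-659) = 406406/5 - 1*(-54) = 406406/5 + 54 = 406676/5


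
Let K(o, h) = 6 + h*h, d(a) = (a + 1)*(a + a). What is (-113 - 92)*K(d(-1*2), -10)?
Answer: -21730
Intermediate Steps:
d(a) = 2*a*(1 + a) (d(a) = (1 + a)*(2*a) = 2*a*(1 + a))
K(o, h) = 6 + h²
(-113 - 92)*K(d(-1*2), -10) = (-113 - 92)*(6 + (-10)²) = -205*(6 + 100) = -205*106 = -21730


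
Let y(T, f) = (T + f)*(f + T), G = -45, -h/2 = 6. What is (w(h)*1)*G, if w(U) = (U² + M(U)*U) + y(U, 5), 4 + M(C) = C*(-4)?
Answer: 15075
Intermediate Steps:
h = -12 (h = -2*6 = -12)
y(T, f) = (T + f)² (y(T, f) = (T + f)*(T + f) = (T + f)²)
M(C) = -4 - 4*C (M(C) = -4 + C*(-4) = -4 - 4*C)
w(U) = U² + (5 + U)² + U*(-4 - 4*U) (w(U) = (U² + (-4 - 4*U)*U) + (U + 5)² = (U² + U*(-4 - 4*U)) + (5 + U)² = U² + (5 + U)² + U*(-4 - 4*U))
(w(h)*1)*G = ((25 - 2*(-12)² + 6*(-12))*1)*(-45) = ((25 - 2*144 - 72)*1)*(-45) = ((25 - 288 - 72)*1)*(-45) = -335*1*(-45) = -335*(-45) = 15075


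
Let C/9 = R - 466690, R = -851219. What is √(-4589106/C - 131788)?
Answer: 11*I*√1891734000184882/1317909 ≈ 363.03*I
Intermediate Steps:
C = -11861181 (C = 9*(-851219 - 466690) = 9*(-1317909) = -11861181)
√(-4589106/C - 131788) = √(-4589106/(-11861181) - 131788) = √(-4589106*(-1/11861181) - 131788) = √(1529702/3953727 - 131788) = √(-521052244174/3953727) = 11*I*√1891734000184882/1317909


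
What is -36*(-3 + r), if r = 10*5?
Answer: -1692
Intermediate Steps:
r = 50
-36*(-3 + r) = -36*(-3 + 50) = -36*47 = -1692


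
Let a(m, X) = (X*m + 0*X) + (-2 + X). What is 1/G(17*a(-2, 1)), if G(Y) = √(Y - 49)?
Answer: -I/10 ≈ -0.1*I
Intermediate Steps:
a(m, X) = -2 + X + X*m (a(m, X) = (X*m + 0) + (-2 + X) = X*m + (-2 + X) = -2 + X + X*m)
G(Y) = √(-49 + Y)
1/G(17*a(-2, 1)) = 1/(√(-49 + 17*(-2 + 1 + 1*(-2)))) = 1/(√(-49 + 17*(-2 + 1 - 2))) = 1/(√(-49 + 17*(-3))) = 1/(√(-49 - 51)) = 1/(√(-100)) = 1/(10*I) = -I/10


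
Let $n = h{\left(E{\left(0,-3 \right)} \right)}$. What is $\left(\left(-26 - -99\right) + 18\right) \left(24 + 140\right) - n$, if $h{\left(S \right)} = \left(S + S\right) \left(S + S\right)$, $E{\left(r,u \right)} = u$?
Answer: $14888$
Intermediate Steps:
$h{\left(S \right)} = 4 S^{2}$ ($h{\left(S \right)} = 2 S 2 S = 4 S^{2}$)
$n = 36$ ($n = 4 \left(-3\right)^{2} = 4 \cdot 9 = 36$)
$\left(\left(-26 - -99\right) + 18\right) \left(24 + 140\right) - n = \left(\left(-26 - -99\right) + 18\right) \left(24 + 140\right) - 36 = \left(\left(-26 + 99\right) + 18\right) 164 - 36 = \left(73 + 18\right) 164 - 36 = 91 \cdot 164 - 36 = 14924 - 36 = 14888$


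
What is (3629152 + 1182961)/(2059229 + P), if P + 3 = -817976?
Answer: 4812113/1241250 ≈ 3.8768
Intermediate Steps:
P = -817979 (P = -3 - 817976 = -817979)
(3629152 + 1182961)/(2059229 + P) = (3629152 + 1182961)/(2059229 - 817979) = 4812113/1241250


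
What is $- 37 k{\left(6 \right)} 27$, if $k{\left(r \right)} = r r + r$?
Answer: $-41958$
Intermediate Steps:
$k{\left(r \right)} = r + r^{2}$ ($k{\left(r \right)} = r^{2} + r = r + r^{2}$)
$- 37 k{\left(6 \right)} 27 = - 37 \cdot 6 \left(1 + 6\right) 27 = - 37 \cdot 6 \cdot 7 \cdot 27 = \left(-37\right) 42 \cdot 27 = \left(-1554\right) 27 = -41958$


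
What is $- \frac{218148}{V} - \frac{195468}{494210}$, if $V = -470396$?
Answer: $\frac{1982944719}{29059300895} \approx 0.068238$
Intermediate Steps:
$- \frac{218148}{V} - \frac{195468}{494210} = - \frac{218148}{-470396} - \frac{195468}{494210} = \left(-218148\right) \left(- \frac{1}{470396}\right) - \frac{97734}{247105} = \frac{54537}{117599} - \frac{97734}{247105} = \frac{1982944719}{29059300895}$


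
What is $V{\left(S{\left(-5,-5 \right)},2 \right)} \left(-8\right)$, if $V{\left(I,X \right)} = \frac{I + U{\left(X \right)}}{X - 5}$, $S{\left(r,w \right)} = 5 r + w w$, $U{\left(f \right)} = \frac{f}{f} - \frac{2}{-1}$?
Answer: $8$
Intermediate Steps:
$U{\left(f \right)} = 3$ ($U{\left(f \right)} = 1 - -2 = 1 + 2 = 3$)
$S{\left(r,w \right)} = w^{2} + 5 r$ ($S{\left(r,w \right)} = 5 r + w^{2} = w^{2} + 5 r$)
$V{\left(I,X \right)} = \frac{3 + I}{-5 + X}$ ($V{\left(I,X \right)} = \frac{I + 3}{X - 5} = \frac{3 + I}{-5 + X}$)
$V{\left(S{\left(-5,-5 \right)},2 \right)} \left(-8\right) = \frac{3 + \left(\left(-5\right)^{2} + 5 \left(-5\right)\right)}{-5 + 2} \left(-8\right) = \frac{3 + \left(25 - 25\right)}{-3} \left(-8\right) = - \frac{3 + 0}{3} \left(-8\right) = \left(- \frac{1}{3}\right) 3 \left(-8\right) = \left(-1\right) \left(-8\right) = 8$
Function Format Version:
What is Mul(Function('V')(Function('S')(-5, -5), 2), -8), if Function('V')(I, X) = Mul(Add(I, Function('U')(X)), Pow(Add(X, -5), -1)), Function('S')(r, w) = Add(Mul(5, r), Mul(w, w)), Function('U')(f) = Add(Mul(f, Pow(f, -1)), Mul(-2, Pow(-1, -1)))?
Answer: 8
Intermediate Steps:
Function('U')(f) = 3 (Function('U')(f) = Add(1, Mul(-2, -1)) = Add(1, 2) = 3)
Function('S')(r, w) = Add(Pow(w, 2), Mul(5, r)) (Function('S')(r, w) = Add(Mul(5, r), Pow(w, 2)) = Add(Pow(w, 2), Mul(5, r)))
Function('V')(I, X) = Mul(Pow(Add(-5, X), -1), Add(3, I)) (Function('V')(I, X) = Mul(Add(I, 3), Pow(Add(X, -5), -1)) = Mul(Add(3, I), Pow(Add(-5, X), -1)) = Mul(Pow(Add(-5, X), -1), Add(3, I)))
Mul(Function('V')(Function('S')(-5, -5), 2), -8) = Mul(Mul(Pow(Add(-5, 2), -1), Add(3, Add(Pow(-5, 2), Mul(5, -5)))), -8) = Mul(Mul(Pow(-3, -1), Add(3, Add(25, -25))), -8) = Mul(Mul(Rational(-1, 3), Add(3, 0)), -8) = Mul(Mul(Rational(-1, 3), 3), -8) = Mul(-1, -8) = 8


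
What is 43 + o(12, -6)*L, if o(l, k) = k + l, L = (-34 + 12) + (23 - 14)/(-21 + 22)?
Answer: -35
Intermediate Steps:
L = -13 (L = -22 + 9/1 = -22 + 9*1 = -22 + 9 = -13)
43 + o(12, -6)*L = 43 + (-6 + 12)*(-13) = 43 + 6*(-13) = 43 - 78 = -35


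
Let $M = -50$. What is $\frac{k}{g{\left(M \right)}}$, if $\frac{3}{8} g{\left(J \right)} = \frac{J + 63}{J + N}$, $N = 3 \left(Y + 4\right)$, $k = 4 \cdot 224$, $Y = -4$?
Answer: $- \frac{16800}{13} \approx -1292.3$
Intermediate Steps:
$k = 896$
$N = 0$ ($N = 3 \left(-4 + 4\right) = 3 \cdot 0 = 0$)
$g{\left(J \right)} = \frac{8 \left(63 + J\right)}{3 J}$ ($g{\left(J \right)} = \frac{8 \frac{J + 63}{J + 0}}{3} = \frac{8 \frac{63 + J}{J}}{3} = \frac{8 \left(63 + J\right)}{3 J}$)
$\frac{k}{g{\left(M \right)}} = \frac{896}{\frac{8}{3} + \frac{168}{-50}} = \frac{896}{\frac{8}{3} + 168 \left(- \frac{1}{50}\right)} = \frac{896}{\frac{8}{3} - \frac{84}{25}} = \frac{896}{- \frac{52}{75}} = 896 \left(- \frac{75}{52}\right) = - \frac{16800}{13}$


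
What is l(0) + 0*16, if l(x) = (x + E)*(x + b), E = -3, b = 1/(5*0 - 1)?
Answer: 3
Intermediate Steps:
b = -1 (b = 1/(0 - 1) = 1/(-1) = -1)
l(x) = (-1 + x)*(-3 + x) (l(x) = (x - 3)*(x - 1) = (-3 + x)*(-1 + x) = (-1 + x)*(-3 + x))
l(0) + 0*16 = (3 + 0² - 4*0) + 0*16 = (3 + 0 + 0) + 0 = 3 + 0 = 3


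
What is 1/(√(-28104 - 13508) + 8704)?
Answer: 2176/18950307 - I*√10403/37900614 ≈ 0.00011483 - 2.6911e-6*I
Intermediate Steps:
1/(√(-28104 - 13508) + 8704) = 1/(√(-41612) + 8704) = 1/(2*I*√10403 + 8704) = 1/(8704 + 2*I*√10403)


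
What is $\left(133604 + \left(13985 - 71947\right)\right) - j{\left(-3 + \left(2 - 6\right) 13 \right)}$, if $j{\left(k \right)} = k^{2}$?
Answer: $72617$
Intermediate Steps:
$\left(133604 + \left(13985 - 71947\right)\right) - j{\left(-3 + \left(2 - 6\right) 13 \right)} = \left(133604 + \left(13985 - 71947\right)\right) - \left(-3 + \left(2 - 6\right) 13\right)^{2} = \left(133604 - 57962\right) - \left(-3 + \left(2 - 6\right) 13\right)^{2} = 75642 - \left(-3 - 52\right)^{2} = 75642 - \left(-55\right)^{2} = 75642 - 3025 = 72617$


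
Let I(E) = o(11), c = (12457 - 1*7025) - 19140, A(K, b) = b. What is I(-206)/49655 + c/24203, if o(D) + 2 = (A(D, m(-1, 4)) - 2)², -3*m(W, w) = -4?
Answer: -6126375502/10816199685 ≈ -0.56641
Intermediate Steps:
m(W, w) = 4/3 (m(W, w) = -⅓*(-4) = 4/3)
o(D) = -14/9 (o(D) = -2 + (4/3 - 2)² = -2 + (-⅔)² = -2 + 4/9 = -14/9)
c = -13708 (c = (12457 - 7025) - 19140 = 5432 - 19140 = -13708)
I(E) = -14/9
I(-206)/49655 + c/24203 = -14/9/49655 - 13708/24203 = -14/9*1/49655 - 13708*1/24203 = -14/446895 - 13708/24203 = -6126375502/10816199685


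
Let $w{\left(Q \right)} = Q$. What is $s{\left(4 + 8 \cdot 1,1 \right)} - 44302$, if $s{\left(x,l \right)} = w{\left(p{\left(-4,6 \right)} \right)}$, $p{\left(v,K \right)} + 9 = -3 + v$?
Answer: $-44318$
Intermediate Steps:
$p{\left(v,K \right)} = -12 + v$ ($p{\left(v,K \right)} = -9 + \left(-3 + v\right) = -12 + v$)
$s{\left(x,l \right)} = -16$ ($s{\left(x,l \right)} = -12 - 4 = -16$)
$s{\left(4 + 8 \cdot 1,1 \right)} - 44302 = -16 - 44302 = -44318$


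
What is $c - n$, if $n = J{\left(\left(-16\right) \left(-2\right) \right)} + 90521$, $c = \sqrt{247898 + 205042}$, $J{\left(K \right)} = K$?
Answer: $-90553 + 2 \sqrt{113235} \approx -89880.0$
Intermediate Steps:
$c = 2 \sqrt{113235}$ ($c = \sqrt{452940} = 2 \sqrt{113235} \approx 673.01$)
$n = 90553$ ($n = \left(-16\right) \left(-2\right) + 90521 = 32 + 90521 = 90553$)
$c - n = 2 \sqrt{113235} - 90553 = -90553 + 2 \sqrt{113235}$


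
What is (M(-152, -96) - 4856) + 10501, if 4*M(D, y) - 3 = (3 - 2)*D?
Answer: 22431/4 ≈ 5607.8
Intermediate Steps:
M(D, y) = ¾ + D/4 (M(D, y) = ¾ + ((3 - 2)*D)/4 = ¾ + (1*D)/4 = ¾ + D/4)
(M(-152, -96) - 4856) + 10501 = ((¾ + (¼)*(-152)) - 4856) + 10501 = ((¾ - 38) - 4856) + 10501 = (-149/4 - 4856) + 10501 = -19573/4 + 10501 = 22431/4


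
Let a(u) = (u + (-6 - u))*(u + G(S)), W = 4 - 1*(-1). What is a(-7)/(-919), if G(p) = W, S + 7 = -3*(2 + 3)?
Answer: -12/919 ≈ -0.013058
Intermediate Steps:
W = 5 (W = 4 + 1 = 5)
S = -22 (S = -7 - 3*(2 + 3) = -7 - 3*5 = -7 - 15 = -22)
G(p) = 5
a(u) = -30 - 6*u (a(u) = (u + (-6 - u))*(u + 5) = -6*(5 + u) = -30 - 6*u)
a(-7)/(-919) = (-30 - 6*(-7))/(-919) = -(-30 + 42)/919 = -1/919*12 = -12/919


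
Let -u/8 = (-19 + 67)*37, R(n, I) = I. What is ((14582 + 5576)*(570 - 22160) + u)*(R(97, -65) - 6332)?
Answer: 2784137062916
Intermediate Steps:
u = -14208 (u = -8*(-19 + 67)*37 = -384*37 = -8*1776 = -14208)
((14582 + 5576)*(570 - 22160) + u)*(R(97, -65) - 6332) = ((14582 + 5576)*(570 - 22160) - 14208)*(-65 - 6332) = (20158*(-21590) - 14208)*(-6397) = (-435211220 - 14208)*(-6397) = -435225428*(-6397) = 2784137062916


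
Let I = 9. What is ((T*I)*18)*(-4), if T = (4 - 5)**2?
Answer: -648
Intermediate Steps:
T = 1 (T = (-1)**2 = 1)
((T*I)*18)*(-4) = ((1*9)*18)*(-4) = (9*18)*(-4) = 162*(-4) = -648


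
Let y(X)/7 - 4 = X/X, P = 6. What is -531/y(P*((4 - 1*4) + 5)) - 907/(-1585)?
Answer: -161978/11095 ≈ -14.599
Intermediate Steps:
y(X) = 35 (y(X) = 28 + 7*(X/X) = 28 + 7*1 = 28 + 7 = 35)
-531/y(P*((4 - 1*4) + 5)) - 907/(-1585) = -531/35 - 907/(-1585) = -531*1/35 - 907*(-1/1585) = -531/35 + 907/1585 = -161978/11095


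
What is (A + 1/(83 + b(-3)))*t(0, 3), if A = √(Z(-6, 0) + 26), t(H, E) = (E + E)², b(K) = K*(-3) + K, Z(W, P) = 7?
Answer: 36/89 + 36*√33 ≈ 207.21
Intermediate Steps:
b(K) = -2*K (b(K) = -3*K + K = -2*K)
t(H, E) = 4*E² (t(H, E) = (2*E)² = 4*E²)
A = √33 (A = √(7 + 26) = √33 ≈ 5.7446)
(A + 1/(83 + b(-3)))*t(0, 3) = (√33 + 1/(83 - 2*(-3)))*(4*3²) = (√33 + 1/(83 + 6))*(4*9) = (√33 + 1/89)*36 = (1/89 + √33)*36 = 36/89 + 36*√33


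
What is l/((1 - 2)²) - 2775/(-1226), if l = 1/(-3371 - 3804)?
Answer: 19909399/8796550 ≈ 2.2633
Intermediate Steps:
l = -1/7175 (l = 1/(-7175) = -1/7175 ≈ -0.00013937)
l/((1 - 2)²) - 2775/(-1226) = -1/(7175*(1 - 2)²) - 2775/(-1226) = -1/(7175*((-1)²)) - 2775*(-1/1226) = -1/7175/1 + 2775/1226 = -1/7175*1 + 2775/1226 = -1/7175 + 2775/1226 = 19909399/8796550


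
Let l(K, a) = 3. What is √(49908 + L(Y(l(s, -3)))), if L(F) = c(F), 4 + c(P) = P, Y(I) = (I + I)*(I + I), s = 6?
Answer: 2*√12485 ≈ 223.47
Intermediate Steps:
Y(I) = 4*I² (Y(I) = (2*I)*(2*I) = 4*I²)
c(P) = -4 + P
L(F) = -4 + F
√(49908 + L(Y(l(s, -3)))) = √(49908 + (-4 + 4*3²)) = √(49908 + (-4 + 4*9)) = √(49908 + (-4 + 36)) = √(49908 + 32) = √49940 = 2*√12485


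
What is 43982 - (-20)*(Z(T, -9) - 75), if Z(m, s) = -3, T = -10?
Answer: 42422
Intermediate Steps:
43982 - (-20)*(Z(T, -9) - 75) = 43982 - (-20)*(-3 - 75) = 43982 - (-20)*(-78) = 43982 - 1*1560 = 43982 - 1560 = 42422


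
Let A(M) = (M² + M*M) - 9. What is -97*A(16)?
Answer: -48791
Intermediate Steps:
A(M) = -9 + 2*M² (A(M) = (M² + M²) - 9 = 2*M² - 9 = -9 + 2*M²)
-97*A(16) = -97*(-9 + 2*16²) = -97*(-9 + 2*256) = -97*(-9 + 512) = -97*503 = -48791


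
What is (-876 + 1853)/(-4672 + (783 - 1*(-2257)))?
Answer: -977/1632 ≈ -0.59865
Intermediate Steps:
(-876 + 1853)/(-4672 + (783 - 1*(-2257))) = 977/(-4672 + (783 + 2257)) = 977/(-4672 + 3040) = 977/(-1632) = 977*(-1/1632) = -977/1632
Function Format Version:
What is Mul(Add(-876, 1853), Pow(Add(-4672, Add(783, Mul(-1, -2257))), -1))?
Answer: Rational(-977, 1632) ≈ -0.59865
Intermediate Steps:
Mul(Add(-876, 1853), Pow(Add(-4672, Add(783, Mul(-1, -2257))), -1)) = Mul(977, Pow(Add(-4672, Add(783, 2257)), -1)) = Mul(977, Pow(Add(-4672, 3040), -1)) = Mul(977, Pow(-1632, -1)) = Mul(977, Rational(-1, 1632)) = Rational(-977, 1632)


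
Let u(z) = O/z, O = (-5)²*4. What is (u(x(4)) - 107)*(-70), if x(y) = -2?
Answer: 10990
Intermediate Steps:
O = 100 (O = 25*4 = 100)
u(z) = 100/z
(u(x(4)) - 107)*(-70) = (100/(-2) - 107)*(-70) = (100*(-½) - 107)*(-70) = (-50 - 107)*(-70) = -157*(-70) = 10990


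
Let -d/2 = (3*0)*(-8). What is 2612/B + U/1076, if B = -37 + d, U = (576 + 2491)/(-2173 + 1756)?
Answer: -1172096983/16601604 ≈ -70.601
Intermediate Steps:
d = 0 (d = -2*3*0*(-8) = -0*(-8) = -2*0 = 0)
U = -3067/417 (U = 3067/(-417) = 3067*(-1/417) = -3067/417 ≈ -7.3549)
B = -37 (B = -37 + 0 = -37)
2612/B + U/1076 = 2612/(-37) - 3067/417/1076 = 2612*(-1/37) - 3067/417*1/1076 = -2612/37 - 3067/448692 = -1172096983/16601604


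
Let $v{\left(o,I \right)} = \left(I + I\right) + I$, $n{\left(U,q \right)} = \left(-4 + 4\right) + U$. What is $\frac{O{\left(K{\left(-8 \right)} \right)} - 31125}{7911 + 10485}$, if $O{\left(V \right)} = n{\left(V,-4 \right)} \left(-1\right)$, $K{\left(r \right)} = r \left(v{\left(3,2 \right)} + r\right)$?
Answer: $- \frac{31141}{18396} \approx -1.6928$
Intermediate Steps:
$n{\left(U,q \right)} = U$ ($n{\left(U,q \right)} = 0 + U = U$)
$v{\left(o,I \right)} = 3 I$ ($v{\left(o,I \right)} = 2 I + I = 3 I$)
$K{\left(r \right)} = r \left(6 + r\right)$ ($K{\left(r \right)} = r \left(3 \cdot 2 + r\right) = r \left(6 + r\right)$)
$O{\left(V \right)} = - V$ ($O{\left(V \right)} = V \left(-1\right) = - V$)
$\frac{O{\left(K{\left(-8 \right)} \right)} - 31125}{7911 + 10485} = \frac{- \left(-8\right) \left(6 - 8\right) - 31125}{7911 + 10485} = \frac{- \left(-8\right) \left(-2\right) - 31125}{18396} = \left(\left(-1\right) 16 - 31125\right) \frac{1}{18396} = \left(-16 - 31125\right) \frac{1}{18396} = \left(-31141\right) \frac{1}{18396} = - \frac{31141}{18396}$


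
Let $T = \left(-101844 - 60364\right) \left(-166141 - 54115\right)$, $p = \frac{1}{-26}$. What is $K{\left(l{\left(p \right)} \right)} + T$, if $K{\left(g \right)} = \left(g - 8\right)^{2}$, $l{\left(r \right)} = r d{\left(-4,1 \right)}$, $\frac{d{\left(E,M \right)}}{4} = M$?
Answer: $\frac{6037911218148}{169} \approx 3.5727 \cdot 10^{10}$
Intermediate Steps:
$d{\left(E,M \right)} = 4 M$
$p = - \frac{1}{26} \approx -0.038462$
$l{\left(r \right)} = 4 r$ ($l{\left(r \right)} = r 4 \cdot 1 = r 4 = 4 r$)
$T = 35727285248$ ($T = \left(-162208\right) \left(-220256\right) = 35727285248$)
$K{\left(g \right)} = \left(-8 + g\right)^{2}$
$K{\left(l{\left(p \right)} \right)} + T = \left(-8 + 4 \left(- \frac{1}{26}\right)\right)^{2} + 35727285248 = \left(-8 - \frac{2}{13}\right)^{2} + 35727285248 = \left(- \frac{106}{13}\right)^{2} + 35727285248 = \frac{11236}{169} + 35727285248 = \frac{6037911218148}{169}$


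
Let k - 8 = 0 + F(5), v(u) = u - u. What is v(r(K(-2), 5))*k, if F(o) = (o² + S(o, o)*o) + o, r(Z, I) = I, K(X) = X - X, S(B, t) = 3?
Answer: 0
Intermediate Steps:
K(X) = 0
F(o) = o² + 4*o (F(o) = (o² + 3*o) + o = o² + 4*o)
v(u) = 0
k = 53 (k = 8 + (0 + 5*(4 + 5)) = 8 + (0 + 5*9) = 8 + (0 + 45) = 8 + 45 = 53)
v(r(K(-2), 5))*k = 0*53 = 0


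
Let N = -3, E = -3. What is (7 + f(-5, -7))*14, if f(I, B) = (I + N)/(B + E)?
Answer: 546/5 ≈ 109.20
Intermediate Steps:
f(I, B) = (-3 + I)/(-3 + B) (f(I, B) = (I - 3)/(B - 3) = (-3 + I)/(-3 + B))
(7 + f(-5, -7))*14 = (7 + (-3 - 5)/(-3 - 7))*14 = (7 - 8/(-10))*14 = (7 - ⅒*(-8))*14 = (7 + ⅘)*14 = (39/5)*14 = 546/5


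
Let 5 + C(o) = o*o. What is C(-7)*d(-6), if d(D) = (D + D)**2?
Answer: 6336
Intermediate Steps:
d(D) = 4*D**2 (d(D) = (2*D)**2 = 4*D**2)
C(o) = -5 + o**2 (C(o) = -5 + o*o = -5 + o**2)
C(-7)*d(-6) = (-5 + (-7)**2)*(4*(-6)**2) = (-5 + 49)*(4*36) = 44*144 = 6336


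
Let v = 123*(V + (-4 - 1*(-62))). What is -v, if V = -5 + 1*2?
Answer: -6765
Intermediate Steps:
V = -3 (V = -5 + 2 = -3)
v = 6765 (v = 123*(-3 + (-4 - 1*(-62))) = 123*(-3 + (-4 + 62)) = 123*(-3 + 58) = 123*55 = 6765)
-v = -1*6765 = -6765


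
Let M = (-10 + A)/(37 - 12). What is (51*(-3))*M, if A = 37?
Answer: -4131/25 ≈ -165.24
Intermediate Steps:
M = 27/25 (M = (-10 + 37)/(37 - 12) = 27/25 ≈ 1.0800)
(51*(-3))*M = (51*(-3))*(27/25) = -153*27/25 = -4131/25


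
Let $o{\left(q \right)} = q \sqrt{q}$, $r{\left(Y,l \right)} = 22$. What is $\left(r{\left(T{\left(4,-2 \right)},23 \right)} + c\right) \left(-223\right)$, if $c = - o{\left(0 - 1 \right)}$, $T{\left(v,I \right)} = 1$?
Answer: $-4906 - 223 i \approx -4906.0 - 223.0 i$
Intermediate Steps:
$o{\left(q \right)} = q^{\frac{3}{2}}$
$c = i$ ($c = - \left(0 - 1\right)^{\frac{3}{2}} = - \left(-1\right)^{\frac{3}{2}} = - \left(-1\right) i = i \approx 1.0 i$)
$\left(r{\left(T{\left(4,-2 \right)},23 \right)} + c\right) \left(-223\right) = \left(22 + i\right) \left(-223\right) = -4906 - 223 i$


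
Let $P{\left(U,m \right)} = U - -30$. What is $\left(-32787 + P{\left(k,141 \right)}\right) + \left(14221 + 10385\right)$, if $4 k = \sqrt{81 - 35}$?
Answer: $-8151 + \frac{\sqrt{46}}{4} \approx -8149.3$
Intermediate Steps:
$k = \frac{\sqrt{46}}{4}$ ($k = \frac{\sqrt{81 - 35}}{4} = \frac{\sqrt{46}}{4} \approx 1.6956$)
$P{\left(U,m \right)} = 30 + U$ ($P{\left(U,m \right)} = U + 30 = 30 + U$)
$\left(-32787 + P{\left(k,141 \right)}\right) + \left(14221 + 10385\right) = \left(-32787 + \left(30 + \frac{\sqrt{46}}{4}\right)\right) + \left(14221 + 10385\right) = \left(-32757 + \frac{\sqrt{46}}{4}\right) + 24606 = -8151 + \frac{\sqrt{46}}{4}$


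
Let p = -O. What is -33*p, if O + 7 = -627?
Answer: -20922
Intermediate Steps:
O = -634 (O = -7 - 627 = -634)
p = 634 (p = -1*(-634) = 634)
-33*p = -33*634 = -20922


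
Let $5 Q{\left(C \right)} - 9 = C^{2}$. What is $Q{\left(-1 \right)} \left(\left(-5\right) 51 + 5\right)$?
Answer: $-500$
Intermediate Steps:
$Q{\left(C \right)} = \frac{9}{5} + \frac{C^{2}}{5}$
$Q{\left(-1 \right)} \left(\left(-5\right) 51 + 5\right) = \left(\frac{9}{5} + \frac{\left(-1\right)^{2}}{5}\right) \left(\left(-5\right) 51 + 5\right) = \left(\frac{9}{5} + \frac{1}{5} \cdot 1\right) \left(-255 + 5\right) = \left(\frac{9}{5} + \frac{1}{5}\right) \left(-250\right) = 2 \left(-250\right) = -500$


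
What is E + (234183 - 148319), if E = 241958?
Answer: 327822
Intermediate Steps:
E + (234183 - 148319) = 241958 + (234183 - 148319) = 241958 + 85864 = 327822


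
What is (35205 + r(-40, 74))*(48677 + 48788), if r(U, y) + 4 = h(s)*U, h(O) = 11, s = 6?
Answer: 3387980865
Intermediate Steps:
r(U, y) = -4 + 11*U
(35205 + r(-40, 74))*(48677 + 48788) = (35205 + (-4 + 11*(-40)))*(48677 + 48788) = (35205 + (-4 - 440))*97465 = (35205 - 444)*97465 = 34761*97465 = 3387980865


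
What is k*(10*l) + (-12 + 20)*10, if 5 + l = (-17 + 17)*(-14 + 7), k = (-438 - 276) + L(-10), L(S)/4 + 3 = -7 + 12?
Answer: 35380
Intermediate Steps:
L(S) = 8 (L(S) = -12 + 4*(-7 + 12) = -12 + 4*5 = -12 + 20 = 8)
k = -706 (k = (-438 - 276) + 8 = -714 + 8 = -706)
l = -5 (l = -5 + (-17 + 17)*(-14 + 7) = -5 + 0*(-7) = -5 + 0 = -5)
k*(10*l) + (-12 + 20)*10 = -7060*(-5) + (-12 + 20)*10 = -706*(-50) + 8*10 = 35300 + 80 = 35380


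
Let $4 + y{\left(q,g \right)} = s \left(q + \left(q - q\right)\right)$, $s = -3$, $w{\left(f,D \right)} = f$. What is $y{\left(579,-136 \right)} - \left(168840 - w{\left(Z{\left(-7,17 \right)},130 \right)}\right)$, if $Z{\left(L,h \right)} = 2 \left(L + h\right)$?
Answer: $-170561$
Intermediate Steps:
$Z{\left(L,h \right)} = 2 L + 2 h$
$y{\left(q,g \right)} = -4 - 3 q$ ($y{\left(q,g \right)} = -4 - 3 \left(q + \left(q - q\right)\right) = -4 - 3 \left(q + 0\right) = -4 - 3 q$)
$y{\left(579,-136 \right)} - \left(168840 - w{\left(Z{\left(-7,17 \right)},130 \right)}\right) = \left(-4 - 1737\right) - \left(168840 - \left(2 \left(-7\right) + 2 \cdot 17\right)\right) = \left(-4 - 1737\right) - \left(168840 - \left(-14 + 34\right)\right) = -1741 - \left(168840 - 20\right) = -1741 - 168820 = -170561$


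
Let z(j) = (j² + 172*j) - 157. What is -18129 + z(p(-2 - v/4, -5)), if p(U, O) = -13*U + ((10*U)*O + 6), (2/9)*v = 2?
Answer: 1659809/16 ≈ 1.0374e+5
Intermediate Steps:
v = 9 (v = (9/2)*2 = 9)
p(U, O) = 6 - 13*U + 10*O*U (p(U, O) = -13*U + (10*O*U + 6) = -13*U + (6 + 10*O*U) = 6 - 13*U + 10*O*U)
z(j) = -157 + j² + 172*j
-18129 + z(p(-2 - v/4, -5)) = -18129 + (-157 + (6 - 13*(-2 - 9/4) + 10*(-5)*(-2 - 9/4))² + 172*(6 - 13*(-2 - 9/4) + 10*(-5)*(-2 - 9/4))) = -18129 + (-157 + (6 - 13*(-17/4) + 10*(-5)*(-17/4))² + 172*(6 - 13*(-17/4) + 10*(-5)*(-17/4))) = -18129 + (-157 + (6 + 221/4 + 425/2)² + 172*(6 + 221/4 + 425/2)) = -18129 + (-157 + (1095/4)² + 172*(1095/4)) = -18129 + (-157 + 1199025/16 + 47085) = -18129 + 1949873/16 = 1659809/16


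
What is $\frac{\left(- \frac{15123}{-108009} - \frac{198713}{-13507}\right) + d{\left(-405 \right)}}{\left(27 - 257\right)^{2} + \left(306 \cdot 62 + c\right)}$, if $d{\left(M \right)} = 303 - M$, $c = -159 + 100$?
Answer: $\frac{351517457794}{34922124810573} \approx 0.010066$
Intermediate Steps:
$c = -59$
$\frac{\left(- \frac{15123}{-108009} - \frac{198713}{-13507}\right) + d{\left(-405 \right)}}{\left(27 - 257\right)^{2} + \left(306 \cdot 62 + c\right)} = \frac{\left(- \frac{15123}{-108009} - \frac{198713}{-13507}\right) + \left(303 - -405\right)}{\left(27 - 257\right)^{2} + \left(306 \cdot 62 - 59\right)} = \frac{\left(\left(-15123\right) \left(- \frac{1}{108009}\right) - - \frac{198713}{13507}\right) + \left(303 + 405\right)}{\left(-230\right)^{2} + \left(18972 - 59\right)} = \frac{\left(\frac{5041}{36003} + \frac{198713}{13507}\right) + 708}{52900 + 18913} = \frac{\frac{7222352926}{486292521} + 708}{71813} = \frac{351517457794}{486292521} \cdot \frac{1}{71813} = \frac{351517457794}{34922124810573}$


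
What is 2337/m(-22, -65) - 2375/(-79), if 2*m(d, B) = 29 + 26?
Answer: 499871/4345 ≈ 115.05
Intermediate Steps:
m(d, B) = 55/2 (m(d, B) = (29 + 26)/2 = (½)*55 = 55/2)
2337/m(-22, -65) - 2375/(-79) = 2337/(55/2) - 2375/(-79) = 2337*(2/55) - 2375*(-1/79) = 4674/55 + 2375/79 = 499871/4345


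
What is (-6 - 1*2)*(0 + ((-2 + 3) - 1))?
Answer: 0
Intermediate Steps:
(-6 - 1*2)*(0 + ((-2 + 3) - 1)) = (-6 - 2)*(0 + (1 - 1)) = -8*(0 + 0) = -8*0 = 0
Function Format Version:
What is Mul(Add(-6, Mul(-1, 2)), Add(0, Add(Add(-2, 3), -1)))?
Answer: 0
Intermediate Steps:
Mul(Add(-6, Mul(-1, 2)), Add(0, Add(Add(-2, 3), -1))) = Mul(Add(-6, -2), Add(0, Add(1, -1))) = Mul(-8, Add(0, 0)) = Mul(-8, 0) = 0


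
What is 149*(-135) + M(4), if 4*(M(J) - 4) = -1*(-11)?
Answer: -80433/4 ≈ -20108.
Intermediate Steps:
M(J) = 27/4 (M(J) = 4 + (-1*(-11))/4 = 4 + (¼)*11 = 4 + 11/4 = 27/4)
149*(-135) + M(4) = 149*(-135) + 27/4 = -20115 + 27/4 = -80433/4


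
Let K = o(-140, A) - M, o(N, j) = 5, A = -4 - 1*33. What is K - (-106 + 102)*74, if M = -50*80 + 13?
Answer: 4288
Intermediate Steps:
A = -37 (A = -4 - 33 = -37)
M = -3987 (M = -4000 + 13 = -3987)
K = 3992 (K = 5 - 1*(-3987) = 5 + 3987 = 3992)
K - (-106 + 102)*74 = 3992 - (-106 + 102)*74 = 3992 - (-4)*74 = 3992 - 1*(-296) = 3992 + 296 = 4288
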